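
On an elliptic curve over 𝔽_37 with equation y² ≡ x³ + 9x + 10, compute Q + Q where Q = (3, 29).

(6, 24)

tangent at (3, 29): λ = (3·3² + 9)/(2·29) ≡ 36/21. 21⁻¹ ≡ 30 (mod 37), so λ ≡ 36·30 ≡ 7.
  x = λ² - 3 - 3 = 49 - 6 ≡ 6; y = λ·(3 - 6) - 29 ≡ 24. → (6, 24)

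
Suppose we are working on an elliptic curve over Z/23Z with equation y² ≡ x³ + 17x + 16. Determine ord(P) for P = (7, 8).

5

2P: tangent at (7, 8): λ = (3·7² + 17)/(2·8) ≡ 3/16. 16⁻¹ ≡ 13 (mod 23) since 16·13 = 208 ≡ 1, so λ ≡ 3·13 ≡ 16.
  x = λ² - 7 - 7 = 256 - 14 ≡ 12; y = λ·(7 - 12) - 8 ≡ 4. → (12, 4)
3P: (12, 4) + (7, 8). λ = (8 - 4)/(7 - 12) ≡ 4/18 mod 23. 18⁻¹ ≡ 9 (mod 23), so λ ≡ 13.
  x = λ² - 12 - 7 = 169 - 19 ≡ 12; y = λ·(12 - 12) - 4 ≡ 19. → (12, 19)
4P: (12, 19) + (7, 8). λ = (8 - 19)/(7 - 12) ≡ 12/18 mod 23. 18⁻¹ ≡ 9 (mod 23), so λ ≡ 16.
  x = λ² - 12 - 7 = 256 - 19 ≡ 7; y = λ·(12 - 7) - 19 ≡ 15. → (7, 15)
5P: (7, 15) + (7, 8): same x and y₁ ≡ -y₂, so the sum is O.
5P = O, so the order is 5.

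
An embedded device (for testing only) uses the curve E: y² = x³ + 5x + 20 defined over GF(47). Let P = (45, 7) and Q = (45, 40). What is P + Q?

The two points share x = 45 and their y-coordinates satisfy 7 + 40 ≡ 0 (mod 47), so they are inverses. Their sum is 𝒪.

O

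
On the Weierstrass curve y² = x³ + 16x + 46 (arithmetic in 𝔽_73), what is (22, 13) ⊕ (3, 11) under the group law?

(22, 13) + (3, 11). λ = (11 - 13)/(3 - 22) ≡ 71/54 mod 73. 54⁻¹ ≡ 23 (mod 73), so λ ≡ 27.
  x = λ² - 22 - 3 = 729 - 25 ≡ 47; y = λ·(22 - 47) - 13 ≡ 42. → (47, 42)

(47, 42)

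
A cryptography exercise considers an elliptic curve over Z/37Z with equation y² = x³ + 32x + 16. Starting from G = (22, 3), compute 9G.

Double-and-add on 9 = (1001)₂. Start with G = (22, 3) for the leading 1-bit.
double: tangent at (22, 3): λ = (3·22² + 32)/(2·3) ≡ 4/6. 6⁻¹ ≡ 31 (mod 37), so λ ≡ 4·31 ≡ 13.
  x = λ² - 22 - 22 = 169 - 44 ≡ 14; y = λ·(22 - 14) - 3 ≡ 27. → (14, 27)
double: tangent at (14, 27): λ = (3·14² + 32)/(2·27) ≡ 28/17. 17⁻¹ ≡ 24 (mod 37) since 17·24 = 408 ≡ 1, so λ ≡ 28·24 ≡ 6.
  x = λ² - 14 - 14 = 36 - 28 ≡ 8; y = λ·(14 - 8) - 27 ≡ 9. → (8, 9)
double: tangent at (8, 9): λ = (3·8² + 32)/(2·9) ≡ 2/18. 18⁻¹ ≡ 35 (mod 37) since 18·35 = 630 ≡ 1, so λ ≡ 2·35 ≡ 33.
  x = λ² - 8 - 8 = 1089 - 16 ≡ 0; y = λ·(8 - 0) - 9 ≡ 33. → (0, 33)
add G: (0, 33) + (22, 3). λ = (3 - 33)/(22 - 0) ≡ 7/22 mod 37. 22⁻¹ ≡ 32 (mod 37), so λ ≡ 2.
  x = λ² - 0 - 22 = 4 - 22 ≡ 19; y = λ·(0 - 19) - 33 ≡ 3. → (19, 3)

(19, 3)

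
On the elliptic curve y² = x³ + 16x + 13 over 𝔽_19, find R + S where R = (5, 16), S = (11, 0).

(8, 11)

(5, 16) + (11, 0). λ = (0 - 16)/(11 - 5) ≡ 3/6 mod 19. 6⁻¹ ≡ 16 (mod 19), so λ ≡ 10.
  x = λ² - 5 - 11 = 100 - 16 ≡ 8; y = λ·(5 - 8) - 16 ≡ 11. → (8, 11)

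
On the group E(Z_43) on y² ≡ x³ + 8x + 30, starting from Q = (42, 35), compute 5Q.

(37, 14)

Repeated addition: build up to 5Q.
2Q: tangent at (42, 35): λ = (3·42² + 8)/(2·35) ≡ 11/27. 27⁻¹ ≡ 8 (mod 43), so λ ≡ 11·8 ≡ 2.
  x = λ² - 42 - 42 = 4 - 84 ≡ 6; y = λ·(42 - 6) - 35 ≡ 37. → (6, 37)
3Q: (6, 37) + (42, 35). λ = (35 - 37)/(42 - 6) ≡ 41/36 mod 43. 36⁻¹ ≡ 6 (mod 43) since 36·6 = 216 ≡ 1, so λ ≡ 31.
  x = λ² - 6 - 42 = 961 - 48 ≡ 10; y = λ·(6 - 10) - 37 ≡ 11. → (10, 11)
4Q: (10, 11) + (42, 35). λ = (35 - 11)/(42 - 10) ≡ 24/32 mod 43. 32⁻¹ ≡ 39 (mod 43) since 32·39 = 1248 ≡ 1, so λ ≡ 33.
  x = λ² - 10 - 42 = 1089 - 52 ≡ 5; y = λ·(10 - 5) - 11 ≡ 25. → (5, 25)
5Q: (5, 25) + (42, 35). λ = (35 - 25)/(42 - 5) ≡ 10/37 mod 43. 37⁻¹ ≡ 7 (mod 43) since 37·7 = 259 ≡ 1, so λ ≡ 27.
  x = λ² - 5 - 42 = 729 - 47 ≡ 37; y = λ·(5 - 37) - 25 ≡ 14. → (37, 14)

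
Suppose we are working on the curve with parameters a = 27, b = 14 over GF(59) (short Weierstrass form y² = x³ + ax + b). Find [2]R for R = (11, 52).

(40, 31)

tangent at (11, 52): λ = (3·11² + 27)/(2·52) ≡ 36/45. 45⁻¹ ≡ 21 (mod 59), so λ ≡ 36·21 ≡ 48.
  x = λ² - 11 - 11 = 2304 - 22 ≡ 40; y = λ·(11 - 40) - 52 ≡ 31. → (40, 31)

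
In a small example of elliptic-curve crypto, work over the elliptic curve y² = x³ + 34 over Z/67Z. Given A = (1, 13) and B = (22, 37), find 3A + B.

O

First 3A:
Repeated addition: build up to 3A.
2A: tangent at (1, 13): λ = (3·1² + 0)/(2·13) ≡ 3/26. 26⁻¹ ≡ 49 (mod 67), so λ ≡ 3·49 ≡ 13.
  x = λ² - 1 - 1 = 169 - 2 ≡ 33; y = λ·(1 - 33) - 13 ≡ 40. → (33, 40)
3A: (33, 40) + (1, 13). λ = (13 - 40)/(1 - 33) ≡ 40/35 mod 67. 35⁻¹ ≡ 23 (mod 67) since 35·23 = 805 ≡ 1, so λ ≡ 49.
  x = λ² - 33 - 1 = 2401 - 34 ≡ 22; y = λ·(33 - 22) - 40 ≡ 30. → (22, 30)
3A = (22, 30).
Finally 3A + B:
(22, 30) + (22, 37): same x and y₁ ≡ -y₂, so the sum is O.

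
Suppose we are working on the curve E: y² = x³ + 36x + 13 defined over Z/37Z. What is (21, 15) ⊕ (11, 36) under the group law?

(21, 15) + (11, 36). λ = (36 - 15)/(11 - 21) ≡ 21/27 mod 37. 27⁻¹ ≡ 11 (mod 37), so λ ≡ 9.
  x = λ² - 21 - 11 = 81 - 32 ≡ 12; y = λ·(21 - 12) - 15 ≡ 29. → (12, 29)

(12, 29)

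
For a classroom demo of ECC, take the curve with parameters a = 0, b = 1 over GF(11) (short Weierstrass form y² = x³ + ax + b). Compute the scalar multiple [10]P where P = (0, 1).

Repeated addition: build up to 10P.
2P: tangent at (0, 1): λ = (3·0² + 0)/(2·1) ≡ 0/2. 2⁻¹ ≡ 6 (mod 11), so λ ≡ 0·6 ≡ 0.
  x = λ² - 0 - 0 = 0 - 0 ≡ 0; y = λ·(0 - 0) - 1 ≡ 10. → (0, 10)
3P: (0, 10) + (0, 1): same x and y₁ ≡ -y₂, so the sum is O.
4P: O + (0, 1) = (0, 1) (identity).
5P: tangent at (0, 1): λ = (3·0² + 0)/(2·1) ≡ 0/2. 2⁻¹ ≡ 6 (mod 11), so λ ≡ 0·6 ≡ 0.
  x = λ² - 0 - 0 = 0 - 0 ≡ 0; y = λ·(0 - 0) - 1 ≡ 10. → (0, 10)
6P: (0, 10) + (0, 1): same x and y₁ ≡ -y₂, so the sum is O.
7P: O + (0, 1) = (0, 1) (identity).
8P: tangent at (0, 1): λ = (3·0² + 0)/(2·1) ≡ 0/2. 2⁻¹ ≡ 6 (mod 11) since 2·6 = 12 ≡ 1, so λ ≡ 0·6 ≡ 0.
  x = λ² - 0 - 0 = 0 - 0 ≡ 0; y = λ·(0 - 0) - 1 ≡ 10. → (0, 10)
9P: (0, 10) + (0, 1): same x and y₁ ≡ -y₂, so the sum is O.
10P: O + (0, 1) = (0, 1) (identity).

(0, 1)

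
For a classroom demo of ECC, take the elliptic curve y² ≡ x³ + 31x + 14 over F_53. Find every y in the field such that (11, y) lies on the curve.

x³ + 31x + 14 = 1686 ≡ 43 (mod 53).
Square roots of 43 mod 53: 19 and 34 (since 19² = 361 ≡ 43).

19, 34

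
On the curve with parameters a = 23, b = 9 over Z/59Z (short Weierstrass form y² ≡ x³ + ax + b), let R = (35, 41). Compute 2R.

(15, 22)

tangent at (35, 41): λ = (3·35² + 23)/(2·41) ≡ 40/23. 23⁻¹ ≡ 18 (mod 59), so λ ≡ 40·18 ≡ 12.
  x = λ² - 35 - 35 = 144 - 70 ≡ 15; y = λ·(35 - 15) - 41 ≡ 22. → (15, 22)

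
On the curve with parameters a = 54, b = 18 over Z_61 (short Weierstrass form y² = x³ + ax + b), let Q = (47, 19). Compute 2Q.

(50, 17)

tangent at (47, 19): λ = (3·47² + 54)/(2·19) ≡ 32/38. 38⁻¹ ≡ 53 (mod 61), so λ ≡ 32·53 ≡ 49.
  x = λ² - 47 - 47 = 2401 - 94 ≡ 50; y = λ·(47 - 50) - 19 ≡ 17. → (50, 17)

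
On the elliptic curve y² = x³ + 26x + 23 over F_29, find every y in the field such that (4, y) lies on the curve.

x³ + 26x + 23 = 191 ≡ 17 (mod 29).
17 is a non-residue mod 29; no y exists.

none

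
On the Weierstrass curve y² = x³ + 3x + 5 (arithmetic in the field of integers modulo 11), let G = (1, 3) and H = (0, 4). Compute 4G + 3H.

First 4G:
Repeated addition: build up to 4G.
2G: tangent at (1, 3): λ = (3·1² + 3)/(2·3) ≡ 6/6. 6⁻¹ ≡ 2 (mod 11), so λ ≡ 6·2 ≡ 1.
  x = λ² - 1 - 1 = 1 - 2 ≡ 10; y = λ·(1 - 10) - 3 ≡ 10. → (10, 10)
3G: (10, 10) + (1, 3). λ = (3 - 10)/(1 - 10) ≡ 4/2 mod 11. 2⁻¹ ≡ 6 (mod 11), so λ ≡ 2.
  x = λ² - 10 - 1 = 4 - 11 ≡ 4; y = λ·(10 - 4) - 10 ≡ 2. → (4, 2)
4G: (4, 2) + (1, 3). λ = (3 - 2)/(1 - 4) ≡ 1/8 mod 11. 8⁻¹ ≡ 7 (mod 11) since 8·7 = 56 ≡ 1, so λ ≡ 7.
  x = λ² - 4 - 1 = 49 - 5 ≡ 0; y = λ·(4 - 0) - 2 ≡ 4. → (0, 4)
4G = (0, 4).
Next 3H:
Repeated addition: build up to 3H.
2H: tangent at (0, 4): λ = (3·0² + 3)/(2·4) ≡ 3/8. 8⁻¹ ≡ 7 (mod 11) since 8·7 = 56 ≡ 1, so λ ≡ 3·7 ≡ 10.
  x = λ² - 0 - 0 = 100 - 0 ≡ 1; y = λ·(0 - 1) - 4 ≡ 8. → (1, 8)
3H: (1, 8) + (0, 4). λ = (4 - 8)/(0 - 1) ≡ 7/10 mod 11. 10⁻¹ ≡ 10 (mod 11), so λ ≡ 4.
  x = λ² - 1 - 0 = 16 - 1 ≡ 4; y = λ·(1 - 4) - 8 ≡ 2. → (4, 2)
3H = (4, 2).
Finally 4G + 3H:
(0, 4) + (4, 2). λ = (2 - 4)/(4 - 0) ≡ 9/4 mod 11. 4⁻¹ ≡ 3 (mod 11) since 4·3 = 12 ≡ 1, so λ ≡ 5.
  x = λ² - 0 - 4 = 25 - 4 ≡ 10; y = λ·(0 - 10) - 4 ≡ 1. → (10, 1)

(10, 1)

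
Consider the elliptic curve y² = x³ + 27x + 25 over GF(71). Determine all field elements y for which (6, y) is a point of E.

30, 41

x³ + 27x + 25 = 403 ≡ 48 (mod 71).
Square roots of 48 mod 71: 30 and 41 (since 30² = 900 ≡ 48).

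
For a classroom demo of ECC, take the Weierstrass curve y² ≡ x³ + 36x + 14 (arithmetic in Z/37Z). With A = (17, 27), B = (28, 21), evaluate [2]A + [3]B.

First 2A:
Repeated addition: build up to 2A.
2A: tangent at (17, 27): λ = (3·17² + 36)/(2·27) ≡ 15/17. 17⁻¹ ≡ 24 (mod 37) since 17·24 = 408 ≡ 1, so λ ≡ 15·24 ≡ 27.
  x = λ² - 17 - 17 = 729 - 34 ≡ 29; y = λ·(17 - 29) - 27 ≡ 19. → (29, 19)
2A = (29, 19).
Next 3B:
Repeated addition: build up to 3B.
2B: tangent at (28, 21): λ = (3·28² + 36)/(2·21) ≡ 20/5. 5⁻¹ ≡ 15 (mod 37), so λ ≡ 20·15 ≡ 4.
  x = λ² - 28 - 28 = 16 - 56 ≡ 34; y = λ·(28 - 34) - 21 ≡ 29. → (34, 29)
3B: (34, 29) + (28, 21). λ = (21 - 29)/(28 - 34) ≡ 29/31 mod 37. 31⁻¹ ≡ 6 (mod 37) since 31·6 = 186 ≡ 1, so λ ≡ 26.
  x = λ² - 34 - 28 = 676 - 62 ≡ 22; y = λ·(34 - 22) - 29 ≡ 24. → (22, 24)
3B = (22, 24).
Finally 2A + 3B:
(29, 19) + (22, 24). λ = (24 - 19)/(22 - 29) ≡ 5/30 mod 37. 30⁻¹ ≡ 21 (mod 37), so λ ≡ 31.
  x = λ² - 29 - 22 = 961 - 51 ≡ 22; y = λ·(29 - 22) - 19 ≡ 13. → (22, 13)

(22, 13)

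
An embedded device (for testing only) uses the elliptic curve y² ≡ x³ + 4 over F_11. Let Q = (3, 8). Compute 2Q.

tangent at (3, 8): λ = (3·3² + 0)/(2·8) ≡ 5/5. 5⁻¹ ≡ 9 (mod 11), so λ ≡ 5·9 ≡ 1.
  x = λ² - 3 - 3 = 1 - 6 ≡ 6; y = λ·(3 - 6) - 8 ≡ 0. → (6, 0)

(6, 0)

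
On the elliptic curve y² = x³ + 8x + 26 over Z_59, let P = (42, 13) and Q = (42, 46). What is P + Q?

O

The two points share x = 42 and their y-coordinates satisfy 13 + 46 ≡ 0 (mod 59), so they are inverses. Their sum is the point at infinity.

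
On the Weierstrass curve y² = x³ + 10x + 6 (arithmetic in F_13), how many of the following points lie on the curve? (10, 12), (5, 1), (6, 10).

(10, 12): 12² ≡ 1, rhs ≡ 1 → on.
(5, 1): 1² ≡ 1, rhs ≡ 12 → off.
(6, 10): 10² ≡ 9, rhs ≡ 9 → on.

2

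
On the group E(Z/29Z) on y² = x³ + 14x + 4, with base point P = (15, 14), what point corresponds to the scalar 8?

Double-and-add on 8 = (1000)₂. Start with P = (15, 14) for the leading 1-bit.
double: tangent at (15, 14): λ = (3·15² + 14)/(2·14) ≡ 22/28. 28⁻¹ ≡ 28 (mod 29) since 28·28 = 784 ≡ 1, so λ ≡ 22·28 ≡ 7.
  x = λ² - 15 - 15 = 49 - 30 ≡ 19; y = λ·(15 - 19) - 14 ≡ 16. → (19, 16)
double: tangent at (19, 16): λ = (3·19² + 14)/(2·16) ≡ 24/3. 3⁻¹ ≡ 10 (mod 29), so λ ≡ 24·10 ≡ 8.
  x = λ² - 19 - 19 = 64 - 38 ≡ 26; y = λ·(19 - 26) - 16 ≡ 15. → (26, 15)
double: tangent at (26, 15): λ = (3·26² + 14)/(2·15) ≡ 12/1. 1⁻¹ ≡ 1 (mod 29) since 1·1 = 1 ≡ 1, so λ ≡ 12·1 ≡ 12.
  x = λ² - 26 - 26 = 144 - 52 ≡ 5; y = λ·(26 - 5) - 15 ≡ 5. → (5, 5)

(5, 5)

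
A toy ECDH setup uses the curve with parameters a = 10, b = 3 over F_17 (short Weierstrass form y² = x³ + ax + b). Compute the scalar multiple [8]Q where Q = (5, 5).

(10, 10)

Double-and-add on 8 = (1000)₂. Start with Q = (5, 5) for the leading 1-bit.
double: tangent at (5, 5): λ = (3·5² + 10)/(2·5) ≡ 0/10. 10⁻¹ ≡ 12 (mod 17), so λ ≡ 0·12 ≡ 0.
  x = λ² - 5 - 5 = 0 - 10 ≡ 7; y = λ·(5 - 7) - 5 ≡ 12. → (7, 12)
double: tangent at (7, 12): λ = (3·7² + 10)/(2·12) ≡ 4/7. 7⁻¹ ≡ 5 (mod 17) since 7·5 = 35 ≡ 1, so λ ≡ 4·5 ≡ 3.
  x = λ² - 7 - 7 = 9 - 14 ≡ 12; y = λ·(7 - 12) - 12 ≡ 7. → (12, 7)
double: tangent at (12, 7): λ = (3·12² + 10)/(2·7) ≡ 0/14. 14⁻¹ ≡ 11 (mod 17) since 14·11 = 154 ≡ 1, so λ ≡ 0·11 ≡ 0.
  x = λ² - 12 - 12 = 0 - 24 ≡ 10; y = λ·(12 - 10) - 7 ≡ 10. → (10, 10)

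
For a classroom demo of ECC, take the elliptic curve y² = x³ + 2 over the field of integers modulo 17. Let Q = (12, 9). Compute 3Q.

Repeated addition: build up to 3Q.
2Q: tangent at (12, 9): λ = (3·12² + 0)/(2·9) ≡ 7/1. 1⁻¹ ≡ 1 (mod 17), so λ ≡ 7·1 ≡ 7.
  x = λ² - 12 - 12 = 49 - 24 ≡ 8; y = λ·(12 - 8) - 9 ≡ 2. → (8, 2)
3Q: (8, 2) + (12, 9). λ = (9 - 2)/(12 - 8) ≡ 7/4 mod 17. 4⁻¹ ≡ 13 (mod 17), so λ ≡ 6.
  x = λ² - 8 - 12 = 36 - 20 ≡ 16; y = λ·(8 - 16) - 2 ≡ 1. → (16, 1)

(16, 1)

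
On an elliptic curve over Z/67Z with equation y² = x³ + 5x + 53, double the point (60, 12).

(2, 65)

tangent at (60, 12): λ = (3·60² + 5)/(2·12) ≡ 18/24. 24⁻¹ ≡ 14 (mod 67), so λ ≡ 18·14 ≡ 51.
  x = λ² - 60 - 60 = 2601 - 120 ≡ 2; y = λ·(60 - 2) - 12 ≡ 65. → (2, 65)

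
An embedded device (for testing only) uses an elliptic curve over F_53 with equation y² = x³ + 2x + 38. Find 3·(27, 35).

(21, 15)

Write Q = (27, 35).
Repeated addition: build up to 3Q.
2Q: tangent at (27, 35): λ = (3·27² + 2)/(2·35) ≡ 16/17. 17⁻¹ ≡ 25 (mod 53), so λ ≡ 16·25 ≡ 29.
  x = λ² - 27 - 27 = 841 - 54 ≡ 45; y = λ·(27 - 45) - 35 ≡ 26. → (45, 26)
3Q: (45, 26) + (27, 35). λ = (35 - 26)/(27 - 45) ≡ 9/35 mod 53. 35⁻¹ ≡ 50 (mod 53) since 35·50 = 1750 ≡ 1, so λ ≡ 26.
  x = λ² - 45 - 27 = 676 - 72 ≡ 21; y = λ·(45 - 21) - 26 ≡ 15. → (21, 15)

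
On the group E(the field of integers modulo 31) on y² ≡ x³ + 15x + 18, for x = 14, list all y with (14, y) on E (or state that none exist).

x³ + 15x + 18 = 2972 ≡ 27 (mod 31).
27 is a non-residue mod 31; no y exists.

none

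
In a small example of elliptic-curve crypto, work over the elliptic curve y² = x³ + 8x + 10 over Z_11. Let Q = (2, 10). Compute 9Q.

(8, 6)

Double-and-add on 9 = (1001)₂. Start with Q = (2, 10) for the leading 1-bit.
double: tangent at (2, 10): λ = (3·2² + 8)/(2·10) ≡ 9/9. 9⁻¹ ≡ 5 (mod 11) since 9·5 = 45 ≡ 1, so λ ≡ 9·5 ≡ 1.
  x = λ² - 2 - 2 = 1 - 4 ≡ 8; y = λ·(2 - 8) - 10 ≡ 6. → (8, 6)
double: tangent at (8, 6): λ = (3·8² + 8)/(2·6) ≡ 2/1. 1⁻¹ ≡ 1 (mod 11), so λ ≡ 2·1 ≡ 2.
  x = λ² - 8 - 8 = 4 - 16 ≡ 10; y = λ·(8 - 10) - 6 ≡ 1. → (10, 1)
double: tangent at (10, 1): λ = (3·10² + 8)/(2·1) ≡ 0/2. 2⁻¹ ≡ 6 (mod 11), so λ ≡ 0·6 ≡ 0.
  x = λ² - 10 - 10 = 0 - 20 ≡ 2; y = λ·(10 - 2) - 1 ≡ 10. → (2, 10)
add Q: tangent at (2, 10): λ = (3·2² + 8)/(2·10) ≡ 9/9. 9⁻¹ ≡ 5 (mod 11), so λ ≡ 9·5 ≡ 1.
  x = λ² - 2 - 2 = 1 - 4 ≡ 8; y = λ·(2 - 8) - 10 ≡ 6. → (8, 6)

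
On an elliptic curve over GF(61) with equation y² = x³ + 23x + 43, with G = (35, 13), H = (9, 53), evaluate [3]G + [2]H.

First 3G:
Repeated addition: build up to 3G.
2G: tangent at (35, 13): λ = (3·35² + 23)/(2·13) ≡ 38/26. 26⁻¹ ≡ 54 (mod 61), so λ ≡ 38·54 ≡ 39.
  x = λ² - 35 - 35 = 1521 - 70 ≡ 48; y = λ·(35 - 48) - 13 ≡ 29. → (48, 29)
3G: (48, 29) + (35, 13). λ = (13 - 29)/(35 - 48) ≡ 45/48 mod 61. 48⁻¹ ≡ 14 (mod 61) since 48·14 = 672 ≡ 1, so λ ≡ 20.
  x = λ² - 48 - 35 = 400 - 83 ≡ 12; y = λ·(48 - 12) - 29 ≡ 20. → (12, 20)
3G = (12, 20).
Next 2H:
Repeated addition: build up to 2H.
2H: tangent at (9, 53): λ = (3·9² + 23)/(2·53) ≡ 22/45. 45⁻¹ ≡ 19 (mod 61) since 45·19 = 855 ≡ 1, so λ ≡ 22·19 ≡ 52.
  x = λ² - 9 - 9 = 2704 - 18 ≡ 2; y = λ·(9 - 2) - 53 ≡ 6. → (2, 6)
2H = (2, 6).
Finally 3G + 2H:
(12, 20) + (2, 6). λ = (6 - 20)/(2 - 12) ≡ 47/51 mod 61. 51⁻¹ ≡ 6 (mod 61), so λ ≡ 38.
  x = λ² - 12 - 2 = 1444 - 14 ≡ 27; y = λ·(12 - 27) - 20 ≡ 20. → (27, 20)

(27, 20)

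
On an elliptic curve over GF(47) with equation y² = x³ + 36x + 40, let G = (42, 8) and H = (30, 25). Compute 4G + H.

First 4G:
Repeated addition: build up to 4G.
2G: tangent at (42, 8): λ = (3·42² + 36)/(2·8) ≡ 17/16. 16⁻¹ ≡ 3 (mod 47), so λ ≡ 17·3 ≡ 4.
  x = λ² - 42 - 42 = 16 - 84 ≡ 26; y = λ·(42 - 26) - 8 ≡ 9. → (26, 9)
3G: (26, 9) + (42, 8). λ = (8 - 9)/(42 - 26) ≡ 46/16 mod 47. 16⁻¹ ≡ 3 (mod 47), so λ ≡ 44.
  x = λ² - 26 - 42 = 1936 - 68 ≡ 35; y = λ·(26 - 35) - 9 ≡ 18. → (35, 18)
4G: (35, 18) + (42, 8). λ = (8 - 18)/(42 - 35) ≡ 37/7 mod 47. 7⁻¹ ≡ 27 (mod 47) since 7·27 = 189 ≡ 1, so λ ≡ 12.
  x = λ² - 35 - 42 = 144 - 77 ≡ 20; y = λ·(35 - 20) - 18 ≡ 21. → (20, 21)
4G = (20, 21).
Finally 4G + H:
(20, 21) + (30, 25). λ = (25 - 21)/(30 - 20) ≡ 4/10 mod 47. 10⁻¹ ≡ 33 (mod 47) since 10·33 = 330 ≡ 1, so λ ≡ 38.
  x = λ² - 20 - 30 = 1444 - 50 ≡ 31; y = λ·(20 - 31) - 21 ≡ 31. → (31, 31)

(31, 31)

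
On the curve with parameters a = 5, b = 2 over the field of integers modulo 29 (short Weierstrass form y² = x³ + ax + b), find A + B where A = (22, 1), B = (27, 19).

(22, 1) + (27, 19). λ = (19 - 1)/(27 - 22) ≡ 18/5 mod 29. 5⁻¹ ≡ 6 (mod 29) since 5·6 = 30 ≡ 1, so λ ≡ 21.
  x = λ² - 22 - 27 = 441 - 49 ≡ 15; y = λ·(22 - 15) - 1 ≡ 1. → (15, 1)

(15, 1)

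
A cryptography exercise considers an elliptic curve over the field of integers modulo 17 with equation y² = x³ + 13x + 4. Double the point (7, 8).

tangent at (7, 8): λ = (3·7² + 13)/(2·8) ≡ 7/16. 16⁻¹ ≡ 16 (mod 17) since 16·16 = 256 ≡ 1, so λ ≡ 7·16 ≡ 10.
  x = λ² - 7 - 7 = 100 - 14 ≡ 1; y = λ·(7 - 1) - 8 ≡ 1. → (1, 1)

(1, 1)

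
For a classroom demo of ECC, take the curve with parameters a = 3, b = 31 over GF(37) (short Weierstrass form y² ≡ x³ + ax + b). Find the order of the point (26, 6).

8

2P: tangent at (26, 6): λ = (3·26² + 3)/(2·6) ≡ 33/12. 12⁻¹ ≡ 34 (mod 37), so λ ≡ 33·34 ≡ 12.
  x = λ² - 26 - 26 = 144 - 52 ≡ 18; y = λ·(26 - 18) - 6 ≡ 16. → (18, 16)
3P: (18, 16) + (26, 6). λ = (6 - 16)/(26 - 18) ≡ 27/8 mod 37. 8⁻¹ ≡ 14 (mod 37) since 8·14 = 112 ≡ 1, so λ ≡ 8.
  x = λ² - 18 - 26 = 64 - 44 ≡ 20; y = λ·(18 - 20) - 16 ≡ 5. → (20, 5)
4P: (20, 5) + (26, 6). λ = (6 - 5)/(26 - 20) ≡ 1/6 mod 37. 6⁻¹ ≡ 31 (mod 37), so λ ≡ 31.
  x = λ² - 20 - 26 = 961 - 46 ≡ 27; y = λ·(20 - 27) - 5 ≡ 0. → (27, 0)
5P: (27, 0) + (26, 6). λ = (6 - 0)/(26 - 27) ≡ 6/36 mod 37. 36⁻¹ ≡ 36 (mod 37), so λ ≡ 31.
  x = λ² - 27 - 26 = 961 - 53 ≡ 20; y = λ·(27 - 20) - 0 ≡ 32. → (20, 32)
6P: (20, 32) + (26, 6). λ = (6 - 32)/(26 - 20) ≡ 11/6 mod 37. 6⁻¹ ≡ 31 (mod 37), so λ ≡ 8.
  x = λ² - 20 - 26 = 64 - 46 ≡ 18; y = λ·(20 - 18) - 32 ≡ 21. → (18, 21)
7P: (18, 21) + (26, 6). λ = (6 - 21)/(26 - 18) ≡ 22/8 mod 37. 8⁻¹ ≡ 14 (mod 37) since 8·14 = 112 ≡ 1, so λ ≡ 12.
  x = λ² - 18 - 26 = 144 - 44 ≡ 26; y = λ·(18 - 26) - 21 ≡ 31. → (26, 31)
8P: (26, 31) + (26, 6): same x and y₁ ≡ -y₂, so the sum is O.
8P = O, so the order is 8.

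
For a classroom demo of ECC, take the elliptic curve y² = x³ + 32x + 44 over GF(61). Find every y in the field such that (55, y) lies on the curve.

x³ + 32x + 44 = 168179 ≡ 2 (mod 61).
2 is a non-residue mod 61; no y exists.

none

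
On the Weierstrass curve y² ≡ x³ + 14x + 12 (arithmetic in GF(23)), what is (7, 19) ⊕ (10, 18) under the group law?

(1, 2)

(7, 19) + (10, 18). λ = (18 - 19)/(10 - 7) ≡ 22/3 mod 23. 3⁻¹ ≡ 8 (mod 23), so λ ≡ 15.
  x = λ² - 7 - 10 = 225 - 17 ≡ 1; y = λ·(7 - 1) - 19 ≡ 2. → (1, 2)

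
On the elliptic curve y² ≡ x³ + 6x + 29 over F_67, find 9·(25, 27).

(11, 32)

Write G = (25, 27).
Double-and-add on 9 = (1001)₂. Start with G = (25, 27) for the leading 1-bit.
double: tangent at (25, 27): λ = (3·25² + 6)/(2·27) ≡ 5/54. 54⁻¹ ≡ 36 (mod 67), so λ ≡ 5·36 ≡ 46.
  x = λ² - 25 - 25 = 2116 - 50 ≡ 56; y = λ·(25 - 56) - 27 ≡ 21. → (56, 21)
double: tangent at (56, 21): λ = (3·56² + 6)/(2·21) ≡ 34/42. 42⁻¹ ≡ 8 (mod 67), so λ ≡ 34·8 ≡ 4.
  x = λ² - 56 - 56 = 16 - 112 ≡ 38; y = λ·(56 - 38) - 21 ≡ 51. → (38, 51)
double: tangent at (38, 51): λ = (3·38² + 6)/(2·51) ≡ 50/35. 35⁻¹ ≡ 23 (mod 67) since 35·23 = 805 ≡ 1, so λ ≡ 50·23 ≡ 11.
  x = λ² - 38 - 38 = 121 - 76 ≡ 45; y = λ·(38 - 45) - 51 ≡ 6. → (45, 6)
add G: (45, 6) + (25, 27). λ = (27 - 6)/(25 - 45) ≡ 21/47 mod 67. 47⁻¹ ≡ 10 (mod 67), so λ ≡ 9.
  x = λ² - 45 - 25 = 81 - 70 ≡ 11; y = λ·(45 - 11) - 6 ≡ 32. → (11, 32)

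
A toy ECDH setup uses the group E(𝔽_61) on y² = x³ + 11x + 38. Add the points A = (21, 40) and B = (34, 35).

(26, 37)

(21, 40) + (34, 35). λ = (35 - 40)/(34 - 21) ≡ 56/13 mod 61. 13⁻¹ ≡ 47 (mod 61), so λ ≡ 9.
  x = λ² - 21 - 34 = 81 - 55 ≡ 26; y = λ·(21 - 26) - 40 ≡ 37. → (26, 37)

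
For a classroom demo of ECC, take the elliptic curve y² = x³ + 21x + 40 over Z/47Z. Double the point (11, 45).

tangent at (11, 45): λ = (3·11² + 21)/(2·45) ≡ 8/43. 43⁻¹ ≡ 35 (mod 47) since 43·35 = 1505 ≡ 1, so λ ≡ 8·35 ≡ 45.
  x = λ² - 11 - 11 = 2025 - 22 ≡ 29; y = λ·(11 - 29) - 45 ≡ 38. → (29, 38)

(29, 38)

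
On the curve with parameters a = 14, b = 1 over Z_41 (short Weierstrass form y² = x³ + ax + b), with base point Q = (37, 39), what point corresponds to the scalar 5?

(33, 19)

Repeated addition: build up to 5Q.
2Q: tangent at (37, 39): λ = (3·37² + 14)/(2·39) ≡ 21/37. 37⁻¹ ≡ 10 (mod 41) since 37·10 = 370 ≡ 1, so λ ≡ 21·10 ≡ 5.
  x = λ² - 37 - 37 = 25 - 74 ≡ 33; y = λ·(37 - 33) - 39 ≡ 22. → (33, 22)
3Q: (33, 22) + (37, 39). λ = (39 - 22)/(37 - 33) ≡ 17/4 mod 41. 4⁻¹ ≡ 31 (mod 41) since 4·31 = 124 ≡ 1, so λ ≡ 35.
  x = λ² - 33 - 37 = 1225 - 70 ≡ 7; y = λ·(33 - 7) - 22 ≡ 27. → (7, 27)
4Q: (7, 27) + (37, 39). λ = (39 - 27)/(37 - 7) ≡ 12/30 mod 41. 30⁻¹ ≡ 26 (mod 41) since 30·26 = 780 ≡ 1, so λ ≡ 25.
  x = λ² - 7 - 37 = 625 - 44 ≡ 7; y = λ·(7 - 7) - 27 ≡ 14. → (7, 14)
5Q: (7, 14) + (37, 39). λ = (39 - 14)/(37 - 7) ≡ 25/30 mod 41. 30⁻¹ ≡ 26 (mod 41) since 30·26 = 780 ≡ 1, so λ ≡ 35.
  x = λ² - 7 - 37 = 1225 - 44 ≡ 33; y = λ·(7 - 33) - 14 ≡ 19. → (33, 19)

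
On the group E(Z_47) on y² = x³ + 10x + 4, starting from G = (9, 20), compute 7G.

Repeated addition: build up to 7G.
2G: tangent at (9, 20): λ = (3·9² + 10)/(2·20) ≡ 18/40. 40⁻¹ ≡ 20 (mod 47), so λ ≡ 18·20 ≡ 31.
  x = λ² - 9 - 9 = 961 - 18 ≡ 3; y = λ·(9 - 3) - 20 ≡ 25. → (3, 25)
3G: (3, 25) + (9, 20). λ = (20 - 25)/(9 - 3) ≡ 42/6 mod 47. 6⁻¹ ≡ 8 (mod 47), so λ ≡ 7.
  x = λ² - 3 - 9 = 49 - 12 ≡ 37; y = λ·(3 - 37) - 25 ≡ 19. → (37, 19)
4G: (37, 19) + (9, 20). λ = (20 - 19)/(9 - 37) ≡ 1/19 mod 47. 19⁻¹ ≡ 5 (mod 47), so λ ≡ 5.
  x = λ² - 37 - 9 = 25 - 46 ≡ 26; y = λ·(37 - 26) - 19 ≡ 36. → (26, 36)
5G: (26, 36) + (9, 20). λ = (20 - 36)/(9 - 26) ≡ 31/30 mod 47. 30⁻¹ ≡ 11 (mod 47) since 30·11 = 330 ≡ 1, so λ ≡ 12.
  x = λ² - 26 - 9 = 144 - 35 ≡ 15; y = λ·(26 - 15) - 36 ≡ 2. → (15, 2)
6G: (15, 2) + (9, 20). λ = (20 - 2)/(9 - 15) ≡ 18/41 mod 47. 41⁻¹ ≡ 39 (mod 47), so λ ≡ 44.
  x = λ² - 15 - 9 = 1936 - 24 ≡ 32; y = λ·(15 - 32) - 2 ≡ 2. → (32, 2)
7G: (32, 2) + (9, 20). λ = (20 - 2)/(9 - 32) ≡ 18/24 mod 47. 24⁻¹ ≡ 2 (mod 47), so λ ≡ 36.
  x = λ² - 32 - 9 = 1296 - 41 ≡ 33; y = λ·(32 - 33) - 2 ≡ 9. → (33, 9)

(33, 9)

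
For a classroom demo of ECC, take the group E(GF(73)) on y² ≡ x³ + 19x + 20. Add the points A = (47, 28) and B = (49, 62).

(47, 28) + (49, 62). λ = (62 - 28)/(49 - 47) ≡ 34/2 mod 73. 2⁻¹ ≡ 37 (mod 73), so λ ≡ 17.
  x = λ² - 47 - 49 = 289 - 96 ≡ 47; y = λ·(47 - 47) - 28 ≡ 45. → (47, 45)

(47, 45)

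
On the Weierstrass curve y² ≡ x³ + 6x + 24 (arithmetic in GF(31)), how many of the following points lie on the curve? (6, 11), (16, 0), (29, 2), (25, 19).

(6, 11): 11² ≡ 28, rhs ≡ 28 → on.
(16, 0): 0² ≡ 0, rhs ≡ 0 → on.
(29, 2): 2² ≡ 4, rhs ≡ 4 → on.
(25, 19): 19² ≡ 20, rhs ≡ 20 → on.

4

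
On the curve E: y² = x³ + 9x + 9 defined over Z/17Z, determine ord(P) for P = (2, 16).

2P: tangent at (2, 16): λ = (3·2² + 9)/(2·16) ≡ 4/15. 15⁻¹ ≡ 8 (mod 17), so λ ≡ 4·8 ≡ 15.
  x = λ² - 2 - 2 = 225 - 4 ≡ 0; y = λ·(2 - 0) - 16 ≡ 14. → (0, 14)
3P: (0, 14) + (2, 16). λ = (16 - 14)/(2 - 0) ≡ 2/2 mod 17. 2⁻¹ ≡ 9 (mod 17) since 2·9 = 18 ≡ 1, so λ ≡ 1.
  x = λ² - 0 - 2 = 1 - 2 ≡ 16; y = λ·(0 - 16) - 14 ≡ 4. → (16, 4)
4P: (16, 4) + (2, 16). λ = (16 - 4)/(2 - 16) ≡ 12/3 mod 17. 3⁻¹ ≡ 6 (mod 17), so λ ≡ 4.
  x = λ² - 16 - 2 = 16 - 18 ≡ 15; y = λ·(16 - 15) - 4 ≡ 0. → (15, 0)
5P: (15, 0) + (2, 16). λ = (16 - 0)/(2 - 15) ≡ 16/4 mod 17. 4⁻¹ ≡ 13 (mod 17), so λ ≡ 4.
  x = λ² - 15 - 2 = 16 - 17 ≡ 16; y = λ·(15 - 16) - 0 ≡ 13. → (16, 13)
6P: (16, 13) + (2, 16). λ = (16 - 13)/(2 - 16) ≡ 3/3 mod 17. 3⁻¹ ≡ 6 (mod 17), so λ ≡ 1.
  x = λ² - 16 - 2 = 1 - 18 ≡ 0; y = λ·(16 - 0) - 13 ≡ 3. → (0, 3)
7P: (0, 3) + (2, 16). λ = (16 - 3)/(2 - 0) ≡ 13/2 mod 17. 2⁻¹ ≡ 9 (mod 17), so λ ≡ 15.
  x = λ² - 0 - 2 = 225 - 2 ≡ 2; y = λ·(0 - 2) - 3 ≡ 1. → (2, 1)
8P: (2, 1) + (2, 16): same x and y₁ ≡ -y₂, so the sum is O.
8P = O, so the order is 8.

8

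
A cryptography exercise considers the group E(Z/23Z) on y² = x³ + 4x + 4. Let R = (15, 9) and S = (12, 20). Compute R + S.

(12, 3)

(15, 9) + (12, 20). λ = (20 - 9)/(12 - 15) ≡ 11/20 mod 23. 20⁻¹ ≡ 15 (mod 23) since 20·15 = 300 ≡ 1, so λ ≡ 4.
  x = λ² - 15 - 12 = 16 - 27 ≡ 12; y = λ·(15 - 12) - 9 ≡ 3. → (12, 3)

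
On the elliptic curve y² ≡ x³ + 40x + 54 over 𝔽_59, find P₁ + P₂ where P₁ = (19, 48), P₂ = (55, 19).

(19, 48) + (55, 19). λ = (19 - 48)/(55 - 19) ≡ 30/36 mod 59. 36⁻¹ ≡ 41 (mod 59), so λ ≡ 50.
  x = λ² - 19 - 55 = 2500 - 74 ≡ 7; y = λ·(19 - 7) - 48 ≡ 21. → (7, 21)

(7, 21)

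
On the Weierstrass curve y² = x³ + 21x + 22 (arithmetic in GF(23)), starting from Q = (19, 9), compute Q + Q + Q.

Repeated addition: build up to 3Q.
2Q: tangent at (19, 9): λ = (3·19² + 21)/(2·9) ≡ 0/18. 18⁻¹ ≡ 9 (mod 23), so λ ≡ 0·9 ≡ 0.
  x = λ² - 19 - 19 = 0 - 38 ≡ 8; y = λ·(19 - 8) - 9 ≡ 14. → (8, 14)
3Q: (8, 14) + (19, 9). λ = (9 - 14)/(19 - 8) ≡ 18/11 mod 23. 11⁻¹ ≡ 21 (mod 23), so λ ≡ 10.
  x = λ² - 8 - 19 = 100 - 27 ≡ 4; y = λ·(8 - 4) - 14 ≡ 3. → (4, 3)

(4, 3)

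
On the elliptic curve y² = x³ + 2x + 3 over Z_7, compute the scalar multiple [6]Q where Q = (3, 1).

Repeated addition: build up to 6Q.
2Q: tangent at (3, 1): λ = (3·3² + 2)/(2·1) ≡ 1/2. 2⁻¹ ≡ 4 (mod 7) since 2·4 = 8 ≡ 1, so λ ≡ 1·4 ≡ 4.
  x = λ² - 3 - 3 = 16 - 6 ≡ 3; y = λ·(3 - 3) - 1 ≡ 6. → (3, 6)
3Q: (3, 6) + (3, 1): same x and y₁ ≡ -y₂, so the sum is 𝒪.
4Q: 𝒪 + (3, 1) = (3, 1) (identity).
5Q: tangent at (3, 1): λ = (3·3² + 2)/(2·1) ≡ 1/2. 2⁻¹ ≡ 4 (mod 7) since 2·4 = 8 ≡ 1, so λ ≡ 1·4 ≡ 4.
  x = λ² - 3 - 3 = 16 - 6 ≡ 3; y = λ·(3 - 3) - 1 ≡ 6. → (3, 6)
6Q: (3, 6) + (3, 1): same x and y₁ ≡ -y₂, so the sum is 𝒪.

O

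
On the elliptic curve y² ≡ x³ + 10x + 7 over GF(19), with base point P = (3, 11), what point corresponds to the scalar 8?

(5, 7)

Repeated addition: build up to 8P.
2P: tangent at (3, 11): λ = (3·3² + 10)/(2·11) ≡ 18/3. 3⁻¹ ≡ 13 (mod 19), so λ ≡ 18·13 ≡ 6.
  x = λ² - 3 - 3 = 36 - 6 ≡ 11; y = λ·(3 - 11) - 11 ≡ 17. → (11, 17)
3P: (11, 17) + (3, 11). λ = (11 - 17)/(3 - 11) ≡ 13/11 mod 19. 11⁻¹ ≡ 7 (mod 19), so λ ≡ 15.
  x = λ² - 11 - 3 = 225 - 14 ≡ 2; y = λ·(11 - 2) - 17 ≡ 4. → (2, 4)
4P: (2, 4) + (3, 11). λ = (11 - 4)/(3 - 2) ≡ 7/1 mod 19. 1⁻¹ ≡ 1 (mod 19) since 1·1 = 1 ≡ 1, so λ ≡ 7.
  x = λ² - 2 - 3 = 49 - 5 ≡ 6; y = λ·(2 - 6) - 4 ≡ 6. → (6, 6)
5P: (6, 6) + (3, 11). λ = (11 - 6)/(3 - 6) ≡ 5/16 mod 19. 16⁻¹ ≡ 6 (mod 19), so λ ≡ 11.
  x = λ² - 6 - 3 = 121 - 9 ≡ 17; y = λ·(6 - 17) - 6 ≡ 6. → (17, 6)
6P: (17, 6) + (3, 11). λ = (11 - 6)/(3 - 17) ≡ 5/5 mod 19. 5⁻¹ ≡ 4 (mod 19) since 5·4 = 20 ≡ 1, so λ ≡ 1.
  x = λ² - 17 - 3 = 1 - 20 ≡ 0; y = λ·(17 - 0) - 6 ≡ 11. → (0, 11)
7P: (0, 11) + (3, 11). λ = (11 - 11)/(3 - 0) ≡ 0/3 mod 19. 3⁻¹ ≡ 13 (mod 19) since 3·13 = 39 ≡ 1, so λ ≡ 0.
  x = λ² - 0 - 3 = 0 - 3 ≡ 16; y = λ·(0 - 16) - 11 ≡ 8. → (16, 8)
8P: (16, 8) + (3, 11). λ = (11 - 8)/(3 - 16) ≡ 3/6 mod 19. 6⁻¹ ≡ 16 (mod 19) since 6·16 = 96 ≡ 1, so λ ≡ 10.
  x = λ² - 16 - 3 = 100 - 19 ≡ 5; y = λ·(16 - 5) - 8 ≡ 7. → (5, 7)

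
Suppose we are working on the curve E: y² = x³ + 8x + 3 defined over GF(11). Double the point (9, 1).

tangent at (9, 1): λ = (3·9² + 8)/(2·1) ≡ 9/2. 2⁻¹ ≡ 6 (mod 11), so λ ≡ 9·6 ≡ 10.
  x = λ² - 9 - 9 = 100 - 18 ≡ 5; y = λ·(9 - 5) - 1 ≡ 6. → (5, 6)

(5, 6)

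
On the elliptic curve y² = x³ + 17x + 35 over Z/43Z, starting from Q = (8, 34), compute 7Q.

(8, 34)

Double-and-add on 7 = (111)₂. Start with Q = (8, 34) for the leading 1-bit.
double: tangent at (8, 34): λ = (3·8² + 17)/(2·34) ≡ 37/25. 25⁻¹ ≡ 31 (mod 43) since 25·31 = 775 ≡ 1, so λ ≡ 37·31 ≡ 29.
  x = λ² - 8 - 8 = 841 - 16 ≡ 8; y = λ·(8 - 8) - 34 ≡ 9. → (8, 9)
add Q: (8, 9) + (8, 34): same x and y₁ ≡ -y₂, so the sum is O.
double: O + O = O (identity).
add Q: O + (8, 34) = (8, 34) (identity).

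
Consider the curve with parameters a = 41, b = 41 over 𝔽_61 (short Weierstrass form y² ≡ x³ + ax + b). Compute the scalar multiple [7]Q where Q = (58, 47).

Repeated addition: build up to 7Q.
2Q: tangent at (58, 47): λ = (3·58² + 41)/(2·47) ≡ 7/33. 33⁻¹ ≡ 37 (mod 61) since 33·37 = 1221 ≡ 1, so λ ≡ 7·37 ≡ 15.
  x = λ² - 58 - 58 = 225 - 116 ≡ 48; y = λ·(58 - 48) - 47 ≡ 42. → (48, 42)
3Q: (48, 42) + (58, 47). λ = (47 - 42)/(58 - 48) ≡ 5/10 mod 61. 10⁻¹ ≡ 55 (mod 61), so λ ≡ 31.
  x = λ² - 48 - 58 = 961 - 106 ≡ 1; y = λ·(48 - 1) - 42 ≡ 12. → (1, 12)
4Q: (1, 12) + (58, 47). λ = (47 - 12)/(58 - 1) ≡ 35/57 mod 61. 57⁻¹ ≡ 15 (mod 61), so λ ≡ 37.
  x = λ² - 1 - 58 = 1369 - 59 ≡ 29; y = λ·(1 - 29) - 12 ≡ 50. → (29, 50)
5Q: (29, 50) + (58, 47). λ = (47 - 50)/(58 - 29) ≡ 58/29 mod 61. 29⁻¹ ≡ 40 (mod 61) since 29·40 = 1160 ≡ 1, so λ ≡ 2.
  x = λ² - 29 - 58 = 4 - 87 ≡ 39; y = λ·(29 - 39) - 50 ≡ 52. → (39, 52)
6Q: (39, 52) + (58, 47). λ = (47 - 52)/(58 - 39) ≡ 56/19 mod 61. 19⁻¹ ≡ 45 (mod 61), so λ ≡ 19.
  x = λ² - 39 - 58 = 361 - 97 ≡ 20; y = λ·(39 - 20) - 52 ≡ 4. → (20, 4)
7Q: (20, 4) + (58, 47). λ = (47 - 4)/(58 - 20) ≡ 43/38 mod 61. 38⁻¹ ≡ 53 (mod 61) since 38·53 = 2014 ≡ 1, so λ ≡ 22.
  x = λ² - 20 - 58 = 484 - 78 ≡ 40; y = λ·(20 - 40) - 4 ≡ 44. → (40, 44)

(40, 44)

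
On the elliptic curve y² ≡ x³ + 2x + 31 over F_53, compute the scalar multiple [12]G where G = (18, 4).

Double-and-add on 12 = (1100)₂. Start with G = (18, 4) for the leading 1-bit.
double: tangent at (18, 4): λ = (3·18² + 2)/(2·4) ≡ 20/8. 8⁻¹ ≡ 20 (mod 53), so λ ≡ 20·20 ≡ 29.
  x = λ² - 18 - 18 = 841 - 36 ≡ 10; y = λ·(18 - 10) - 4 ≡ 16. → (10, 16)
add G: (10, 16) + (18, 4). λ = (4 - 16)/(18 - 10) ≡ 41/8 mod 53. 8⁻¹ ≡ 20 (mod 53) since 8·20 = 160 ≡ 1, so λ ≡ 25.
  x = λ² - 10 - 18 = 625 - 28 ≡ 14; y = λ·(10 - 14) - 16 ≡ 43. → (14, 43)
double: tangent at (14, 43): λ = (3·14² + 2)/(2·43) ≡ 7/33. 33⁻¹ ≡ 45 (mod 53), so λ ≡ 7·45 ≡ 50.
  x = λ² - 14 - 14 = 2500 - 28 ≡ 34; y = λ·(14 - 34) - 43 ≡ 17. → (34, 17)
double: tangent at (34, 17): λ = (3·34² + 2)/(2·17) ≡ 25/34. 34⁻¹ ≡ 39 (mod 53), so λ ≡ 25·39 ≡ 21.
  x = λ² - 34 - 34 = 441 - 68 ≡ 2; y = λ·(34 - 2) - 17 ≡ 19. → (2, 19)

(2, 19)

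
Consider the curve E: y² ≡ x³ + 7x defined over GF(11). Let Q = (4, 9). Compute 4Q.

Double-and-add on 4 = (100)₂. Start with Q = (4, 9) for the leading 1-bit.
double: tangent at (4, 9): λ = (3·4² + 7)/(2·9) ≡ 0/7. 7⁻¹ ≡ 8 (mod 11) since 7·8 = 56 ≡ 1, so λ ≡ 0·8 ≡ 0.
  x = λ² - 4 - 4 = 0 - 8 ≡ 3; y = λ·(4 - 3) - 9 ≡ 2. → (3, 2)
double: tangent at (3, 2): λ = (3·3² + 7)/(2·2) ≡ 1/4. 4⁻¹ ≡ 3 (mod 11), so λ ≡ 1·3 ≡ 3.
  x = λ² - 3 - 3 = 9 - 6 ≡ 3; y = λ·(3 - 3) - 2 ≡ 9. → (3, 9)

(3, 9)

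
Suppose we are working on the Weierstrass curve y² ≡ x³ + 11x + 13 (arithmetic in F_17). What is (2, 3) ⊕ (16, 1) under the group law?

(2, 3) + (16, 1). λ = (1 - 3)/(16 - 2) ≡ 15/14 mod 17. 14⁻¹ ≡ 11 (mod 17), so λ ≡ 12.
  x = λ² - 2 - 16 = 144 - 18 ≡ 7; y = λ·(2 - 7) - 3 ≡ 5. → (7, 5)

(7, 5)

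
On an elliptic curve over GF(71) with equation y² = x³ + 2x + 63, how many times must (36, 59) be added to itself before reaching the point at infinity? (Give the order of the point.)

3

2P: tangent at (36, 59): λ = (3·36² + 2)/(2·59) ≡ 56/47. 47⁻¹ ≡ 68 (mod 71), so λ ≡ 56·68 ≡ 45.
  x = λ² - 36 - 36 = 2025 - 72 ≡ 36; y = λ·(36 - 36) - 59 ≡ 12. → (36, 12)
3P: (36, 12) + (36, 59): same x and y₁ ≡ -y₂, so the sum is the point at infinity.
3P = the point at infinity, so the order is 3.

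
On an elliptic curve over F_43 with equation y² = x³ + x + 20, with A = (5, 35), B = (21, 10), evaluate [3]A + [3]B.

(21, 10)

First 3A:
Repeated addition: build up to 3A.
2A: tangent at (5, 35): λ = (3·5² + 1)/(2·35) ≡ 33/27. 27⁻¹ ≡ 8 (mod 43), so λ ≡ 33·8 ≡ 6.
  x = λ² - 5 - 5 = 36 - 10 ≡ 26; y = λ·(5 - 26) - 35 ≡ 11. → (26, 11)
3A: (26, 11) + (5, 35). λ = (35 - 11)/(5 - 26) ≡ 24/22 mod 43. 22⁻¹ ≡ 2 (mod 43) since 22·2 = 44 ≡ 1, so λ ≡ 5.
  x = λ² - 26 - 5 = 25 - 31 ≡ 37; y = λ·(26 - 37) - 11 ≡ 20. → (37, 20)
3A = (37, 20).
Next 3B:
Repeated addition: build up to 3B.
2B: tangent at (21, 10): λ = (3·21² + 1)/(2·10) ≡ 34/20. 20⁻¹ ≡ 28 (mod 43) since 20·28 = 560 ≡ 1, so λ ≡ 34·28 ≡ 6.
  x = λ² - 21 - 21 = 36 - 42 ≡ 37; y = λ·(21 - 37) - 10 ≡ 23. → (37, 23)
3B: (37, 23) + (21, 10). λ = (10 - 23)/(21 - 37) ≡ 30/27 mod 43. 27⁻¹ ≡ 8 (mod 43), so λ ≡ 25.
  x = λ² - 37 - 21 = 625 - 58 ≡ 8; y = λ·(37 - 8) - 23 ≡ 14. → (8, 14)
3B = (8, 14).
Finally 3A + 3B:
(37, 20) + (8, 14). λ = (14 - 20)/(8 - 37) ≡ 37/14 mod 43. 14⁻¹ ≡ 40 (mod 43) since 14·40 = 560 ≡ 1, so λ ≡ 18.
  x = λ² - 37 - 8 = 324 - 45 ≡ 21; y = λ·(37 - 21) - 20 ≡ 10. → (21, 10)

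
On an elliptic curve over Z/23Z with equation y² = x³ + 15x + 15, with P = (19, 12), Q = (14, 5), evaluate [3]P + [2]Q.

First 3P:
Repeated addition: build up to 3P.
2P: tangent at (19, 12): λ = (3·19² + 15)/(2·12) ≡ 17/1. 1⁻¹ ≡ 1 (mod 23), so λ ≡ 17·1 ≡ 17.
  x = λ² - 19 - 19 = 289 - 38 ≡ 21; y = λ·(19 - 21) - 12 ≡ 0. → (21, 0)
3P: (21, 0) + (19, 12). λ = (12 - 0)/(19 - 21) ≡ 12/21 mod 23. 21⁻¹ ≡ 11 (mod 23), so λ ≡ 17.
  x = λ² - 21 - 19 = 289 - 40 ≡ 19; y = λ·(21 - 19) - 0 ≡ 11. → (19, 11)
3P = (19, 11).
Next 2Q:
Repeated addition: build up to 2Q.
2Q: tangent at (14, 5): λ = (3·14² + 15)/(2·5) ≡ 5/10. 10⁻¹ ≡ 7 (mod 23), so λ ≡ 5·7 ≡ 12.
  x = λ² - 14 - 14 = 144 - 28 ≡ 1; y = λ·(14 - 1) - 5 ≡ 13. → (1, 13)
2Q = (1, 13).
Finally 3P + 2Q:
(19, 11) + (1, 13). λ = (13 - 11)/(1 - 19) ≡ 2/5 mod 23. 5⁻¹ ≡ 14 (mod 23) since 5·14 = 70 ≡ 1, so λ ≡ 5.
  x = λ² - 19 - 1 = 25 - 20 ≡ 5; y = λ·(19 - 5) - 11 ≡ 13. → (5, 13)

(5, 13)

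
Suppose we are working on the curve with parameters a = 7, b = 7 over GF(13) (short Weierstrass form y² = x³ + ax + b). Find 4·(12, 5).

Write Q = (12, 5).
Repeated addition: build up to 4Q.
2Q: tangent at (12, 5): λ = (3·12² + 7)/(2·5) ≡ 10/10. 10⁻¹ ≡ 4 (mod 13), so λ ≡ 10·4 ≡ 1.
  x = λ² - 12 - 12 = 1 - 24 ≡ 3; y = λ·(12 - 3) - 5 ≡ 4. → (3, 4)
3Q: (3, 4) + (12, 5). λ = (5 - 4)/(12 - 3) ≡ 1/9 mod 13. 9⁻¹ ≡ 3 (mod 13) since 9·3 = 27 ≡ 1, so λ ≡ 3.
  x = λ² - 3 - 12 = 9 - 15 ≡ 7; y = λ·(3 - 7) - 4 ≡ 10. → (7, 10)
4Q: (7, 10) + (12, 5). λ = (5 - 10)/(12 - 7) ≡ 8/5 mod 13. 5⁻¹ ≡ 8 (mod 13), so λ ≡ 12.
  x = λ² - 7 - 12 = 144 - 19 ≡ 8; y = λ·(7 - 8) - 10 ≡ 4. → (8, 4)

(8, 4)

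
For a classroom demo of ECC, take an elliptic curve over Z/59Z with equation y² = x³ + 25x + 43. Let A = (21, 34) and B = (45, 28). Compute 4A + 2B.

(17, 22)

First 4A:
Repeated addition: build up to 4A.
2A: tangent at (21, 34): λ = (3·21² + 25)/(2·34) ≡ 50/9. 9⁻¹ ≡ 46 (mod 59) since 9·46 = 414 ≡ 1, so λ ≡ 50·46 ≡ 58.
  x = λ² - 21 - 21 = 3364 - 42 ≡ 18; y = λ·(21 - 18) - 34 ≡ 22. → (18, 22)
3A: (18, 22) + (21, 34). λ = (34 - 22)/(21 - 18) ≡ 12/3 mod 59. 3⁻¹ ≡ 20 (mod 59) since 3·20 = 60 ≡ 1, so λ ≡ 4.
  x = λ² - 18 - 21 = 16 - 39 ≡ 36; y = λ·(18 - 36) - 22 ≡ 24. → (36, 24)
4A: (36, 24) + (21, 34). λ = (34 - 24)/(21 - 36) ≡ 10/44 mod 59. 44⁻¹ ≡ 55 (mod 59), so λ ≡ 19.
  x = λ² - 36 - 21 = 361 - 57 ≡ 9; y = λ·(36 - 9) - 24 ≡ 17. → (9, 17)
4A = (9, 17).
Next 2B:
Repeated addition: build up to 2B.
2B: tangent at (45, 28): λ = (3·45² + 25)/(2·28) ≡ 23/56. 56⁻¹ ≡ 39 (mod 59), so λ ≡ 23·39 ≡ 12.
  x = λ² - 45 - 45 = 144 - 90 ≡ 54; y = λ·(45 - 54) - 28 ≡ 41. → (54, 41)
2B = (54, 41).
Finally 4A + 2B:
(9, 17) + (54, 41). λ = (41 - 17)/(54 - 9) ≡ 24/45 mod 59. 45⁻¹ ≡ 21 (mod 59), so λ ≡ 32.
  x = λ² - 9 - 54 = 1024 - 63 ≡ 17; y = λ·(9 - 17) - 17 ≡ 22. → (17, 22)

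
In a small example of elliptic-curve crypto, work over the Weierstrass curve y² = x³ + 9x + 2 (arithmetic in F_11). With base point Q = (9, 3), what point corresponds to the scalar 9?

Double-and-add on 9 = (1001)₂. Start with Q = (9, 3) for the leading 1-bit.
double: tangent at (9, 3): λ = (3·9² + 9)/(2·3) ≡ 10/6. 6⁻¹ ≡ 2 (mod 11), so λ ≡ 10·2 ≡ 9.
  x = λ² - 9 - 9 = 81 - 18 ≡ 8; y = λ·(9 - 8) - 3 ≡ 6. → (8, 6)
double: tangent at (8, 6): λ = (3·8² + 9)/(2·6) ≡ 3/1. 1⁻¹ ≡ 1 (mod 11), so λ ≡ 3·1 ≡ 3.
  x = λ² - 8 - 8 = 9 - 16 ≡ 4; y = λ·(8 - 4) - 6 ≡ 6. → (4, 6)
double: tangent at (4, 6): λ = (3·4² + 9)/(2·6) ≡ 2/1. 1⁻¹ ≡ 1 (mod 11) since 1·1 = 1 ≡ 1, so λ ≡ 2·1 ≡ 2.
  x = λ² - 4 - 4 = 4 - 8 ≡ 7; y = λ·(4 - 7) - 6 ≡ 10. → (7, 10)
add Q: (7, 10) + (9, 3). λ = (3 - 10)/(9 - 7) ≡ 4/2 mod 11. 2⁻¹ ≡ 6 (mod 11), so λ ≡ 2.
  x = λ² - 7 - 9 = 4 - 16 ≡ 10; y = λ·(7 - 10) - 10 ≡ 6. → (10, 6)

(10, 6)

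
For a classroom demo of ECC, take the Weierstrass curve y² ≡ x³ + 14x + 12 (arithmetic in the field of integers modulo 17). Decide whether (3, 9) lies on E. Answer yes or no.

y² = 9² ≡ 13; x³ + 14x + 12 = 81 ≡ 13 (mod 17). 13 = 13.

yes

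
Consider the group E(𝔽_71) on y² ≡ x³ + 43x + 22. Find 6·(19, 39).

(70, 64)

Write P = (19, 39).
Double-and-add on 6 = (110)₂. Start with P = (19, 39) for the leading 1-bit.
double: tangent at (19, 39): λ = (3·19² + 43)/(2·39) ≡ 61/7. 7⁻¹ ≡ 61 (mod 71), so λ ≡ 61·61 ≡ 29.
  x = λ² - 19 - 19 = 841 - 38 ≡ 22; y = λ·(19 - 22) - 39 ≡ 16. → (22, 16)
add P: (22, 16) + (19, 39). λ = (39 - 16)/(19 - 22) ≡ 23/68 mod 71. 68⁻¹ ≡ 47 (mod 71), so λ ≡ 16.
  x = λ² - 22 - 19 = 256 - 41 ≡ 2; y = λ·(22 - 2) - 16 ≡ 20. → (2, 20)
double: tangent at (2, 20): λ = (3·2² + 43)/(2·20) ≡ 55/40. 40⁻¹ ≡ 16 (mod 71), so λ ≡ 55·16 ≡ 28.
  x = λ² - 2 - 2 = 784 - 4 ≡ 70; y = λ·(2 - 70) - 20 ≡ 64. → (70, 64)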